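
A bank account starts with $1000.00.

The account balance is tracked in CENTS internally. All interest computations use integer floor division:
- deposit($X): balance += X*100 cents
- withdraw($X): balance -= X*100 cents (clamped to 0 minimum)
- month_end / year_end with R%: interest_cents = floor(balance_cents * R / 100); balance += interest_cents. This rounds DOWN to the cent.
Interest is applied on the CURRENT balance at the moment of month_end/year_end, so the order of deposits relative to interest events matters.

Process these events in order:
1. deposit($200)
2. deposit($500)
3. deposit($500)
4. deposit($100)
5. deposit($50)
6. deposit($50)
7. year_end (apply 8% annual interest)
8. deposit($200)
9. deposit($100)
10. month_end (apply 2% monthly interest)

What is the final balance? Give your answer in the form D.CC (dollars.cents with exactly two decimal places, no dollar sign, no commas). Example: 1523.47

After 1 (deposit($200)): balance=$1200.00 total_interest=$0.00
After 2 (deposit($500)): balance=$1700.00 total_interest=$0.00
After 3 (deposit($500)): balance=$2200.00 total_interest=$0.00
After 4 (deposit($100)): balance=$2300.00 total_interest=$0.00
After 5 (deposit($50)): balance=$2350.00 total_interest=$0.00
After 6 (deposit($50)): balance=$2400.00 total_interest=$0.00
After 7 (year_end (apply 8% annual interest)): balance=$2592.00 total_interest=$192.00
After 8 (deposit($200)): balance=$2792.00 total_interest=$192.00
After 9 (deposit($100)): balance=$2892.00 total_interest=$192.00
After 10 (month_end (apply 2% monthly interest)): balance=$2949.84 total_interest=$249.84

Answer: 2949.84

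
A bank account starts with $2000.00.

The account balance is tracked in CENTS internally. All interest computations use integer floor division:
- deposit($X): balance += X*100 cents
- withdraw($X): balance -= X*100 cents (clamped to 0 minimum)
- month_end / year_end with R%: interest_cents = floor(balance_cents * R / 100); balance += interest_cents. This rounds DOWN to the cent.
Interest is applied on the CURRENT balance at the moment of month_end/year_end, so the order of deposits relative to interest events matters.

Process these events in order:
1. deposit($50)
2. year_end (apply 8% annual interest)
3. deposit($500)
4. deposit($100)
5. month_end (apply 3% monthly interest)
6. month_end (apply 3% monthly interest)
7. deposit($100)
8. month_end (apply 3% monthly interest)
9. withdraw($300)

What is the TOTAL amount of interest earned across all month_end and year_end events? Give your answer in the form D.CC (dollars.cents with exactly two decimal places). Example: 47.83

After 1 (deposit($50)): balance=$2050.00 total_interest=$0.00
After 2 (year_end (apply 8% annual interest)): balance=$2214.00 total_interest=$164.00
After 3 (deposit($500)): balance=$2714.00 total_interest=$164.00
After 4 (deposit($100)): balance=$2814.00 total_interest=$164.00
After 5 (month_end (apply 3% monthly interest)): balance=$2898.42 total_interest=$248.42
After 6 (month_end (apply 3% monthly interest)): balance=$2985.37 total_interest=$335.37
After 7 (deposit($100)): balance=$3085.37 total_interest=$335.37
After 8 (month_end (apply 3% monthly interest)): balance=$3177.93 total_interest=$427.93
After 9 (withdraw($300)): balance=$2877.93 total_interest=$427.93

Answer: 427.93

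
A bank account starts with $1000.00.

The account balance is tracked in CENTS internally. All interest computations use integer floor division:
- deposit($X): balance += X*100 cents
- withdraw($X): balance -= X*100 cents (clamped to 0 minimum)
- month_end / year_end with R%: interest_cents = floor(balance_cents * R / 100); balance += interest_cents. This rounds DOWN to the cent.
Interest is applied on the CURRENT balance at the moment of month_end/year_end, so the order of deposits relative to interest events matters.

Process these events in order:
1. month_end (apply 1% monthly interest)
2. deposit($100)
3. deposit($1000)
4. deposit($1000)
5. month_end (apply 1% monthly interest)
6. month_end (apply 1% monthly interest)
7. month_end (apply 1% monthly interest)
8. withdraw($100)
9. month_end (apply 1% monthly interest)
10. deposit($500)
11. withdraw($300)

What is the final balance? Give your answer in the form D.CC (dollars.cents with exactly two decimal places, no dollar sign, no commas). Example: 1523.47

Answer: 3335.27

Derivation:
After 1 (month_end (apply 1% monthly interest)): balance=$1010.00 total_interest=$10.00
After 2 (deposit($100)): balance=$1110.00 total_interest=$10.00
After 3 (deposit($1000)): balance=$2110.00 total_interest=$10.00
After 4 (deposit($1000)): balance=$3110.00 total_interest=$10.00
After 5 (month_end (apply 1% monthly interest)): balance=$3141.10 total_interest=$41.10
After 6 (month_end (apply 1% monthly interest)): balance=$3172.51 total_interest=$72.51
After 7 (month_end (apply 1% monthly interest)): balance=$3204.23 total_interest=$104.23
After 8 (withdraw($100)): balance=$3104.23 total_interest=$104.23
After 9 (month_end (apply 1% monthly interest)): balance=$3135.27 total_interest=$135.27
After 10 (deposit($500)): balance=$3635.27 total_interest=$135.27
After 11 (withdraw($300)): balance=$3335.27 total_interest=$135.27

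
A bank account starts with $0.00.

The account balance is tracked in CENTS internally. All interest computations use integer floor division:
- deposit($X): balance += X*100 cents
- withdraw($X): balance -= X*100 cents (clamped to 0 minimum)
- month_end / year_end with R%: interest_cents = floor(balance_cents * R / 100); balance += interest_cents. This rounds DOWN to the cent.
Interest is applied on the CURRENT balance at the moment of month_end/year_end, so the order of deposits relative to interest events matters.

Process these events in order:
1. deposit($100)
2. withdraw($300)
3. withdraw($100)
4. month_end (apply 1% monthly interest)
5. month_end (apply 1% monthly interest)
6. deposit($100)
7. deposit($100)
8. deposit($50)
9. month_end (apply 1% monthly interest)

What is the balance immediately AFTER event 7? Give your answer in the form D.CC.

After 1 (deposit($100)): balance=$100.00 total_interest=$0.00
After 2 (withdraw($300)): balance=$0.00 total_interest=$0.00
After 3 (withdraw($100)): balance=$0.00 total_interest=$0.00
After 4 (month_end (apply 1% monthly interest)): balance=$0.00 total_interest=$0.00
After 5 (month_end (apply 1% monthly interest)): balance=$0.00 total_interest=$0.00
After 6 (deposit($100)): balance=$100.00 total_interest=$0.00
After 7 (deposit($100)): balance=$200.00 total_interest=$0.00

Answer: 200.00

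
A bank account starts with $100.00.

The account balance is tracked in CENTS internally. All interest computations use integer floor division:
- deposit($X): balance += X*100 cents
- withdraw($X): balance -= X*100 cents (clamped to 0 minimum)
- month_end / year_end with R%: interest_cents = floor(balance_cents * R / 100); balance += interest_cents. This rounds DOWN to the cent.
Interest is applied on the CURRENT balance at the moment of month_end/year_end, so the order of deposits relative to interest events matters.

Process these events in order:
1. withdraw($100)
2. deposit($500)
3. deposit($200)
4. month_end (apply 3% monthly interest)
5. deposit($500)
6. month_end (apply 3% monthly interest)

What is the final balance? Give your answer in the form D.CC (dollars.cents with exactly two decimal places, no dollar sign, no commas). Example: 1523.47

After 1 (withdraw($100)): balance=$0.00 total_interest=$0.00
After 2 (deposit($500)): balance=$500.00 total_interest=$0.00
After 3 (deposit($200)): balance=$700.00 total_interest=$0.00
After 4 (month_end (apply 3% monthly interest)): balance=$721.00 total_interest=$21.00
After 5 (deposit($500)): balance=$1221.00 total_interest=$21.00
After 6 (month_end (apply 3% monthly interest)): balance=$1257.63 total_interest=$57.63

Answer: 1257.63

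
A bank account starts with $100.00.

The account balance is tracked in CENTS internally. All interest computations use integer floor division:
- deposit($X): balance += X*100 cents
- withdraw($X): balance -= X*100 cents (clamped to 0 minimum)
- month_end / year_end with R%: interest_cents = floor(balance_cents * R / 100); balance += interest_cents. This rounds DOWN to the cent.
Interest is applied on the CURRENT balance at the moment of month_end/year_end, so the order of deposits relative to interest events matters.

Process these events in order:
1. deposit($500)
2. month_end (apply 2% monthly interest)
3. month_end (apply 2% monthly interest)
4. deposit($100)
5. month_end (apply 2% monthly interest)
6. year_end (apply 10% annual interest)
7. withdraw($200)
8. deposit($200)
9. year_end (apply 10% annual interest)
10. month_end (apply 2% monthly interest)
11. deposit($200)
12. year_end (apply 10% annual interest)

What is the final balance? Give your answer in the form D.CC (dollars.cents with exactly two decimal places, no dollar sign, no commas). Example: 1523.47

After 1 (deposit($500)): balance=$600.00 total_interest=$0.00
After 2 (month_end (apply 2% monthly interest)): balance=$612.00 total_interest=$12.00
After 3 (month_end (apply 2% monthly interest)): balance=$624.24 total_interest=$24.24
After 4 (deposit($100)): balance=$724.24 total_interest=$24.24
After 5 (month_end (apply 2% monthly interest)): balance=$738.72 total_interest=$38.72
After 6 (year_end (apply 10% annual interest)): balance=$812.59 total_interest=$112.59
After 7 (withdraw($200)): balance=$612.59 total_interest=$112.59
After 8 (deposit($200)): balance=$812.59 total_interest=$112.59
After 9 (year_end (apply 10% annual interest)): balance=$893.84 total_interest=$193.84
After 10 (month_end (apply 2% monthly interest)): balance=$911.71 total_interest=$211.71
After 11 (deposit($200)): balance=$1111.71 total_interest=$211.71
After 12 (year_end (apply 10% annual interest)): balance=$1222.88 total_interest=$322.88

Answer: 1222.88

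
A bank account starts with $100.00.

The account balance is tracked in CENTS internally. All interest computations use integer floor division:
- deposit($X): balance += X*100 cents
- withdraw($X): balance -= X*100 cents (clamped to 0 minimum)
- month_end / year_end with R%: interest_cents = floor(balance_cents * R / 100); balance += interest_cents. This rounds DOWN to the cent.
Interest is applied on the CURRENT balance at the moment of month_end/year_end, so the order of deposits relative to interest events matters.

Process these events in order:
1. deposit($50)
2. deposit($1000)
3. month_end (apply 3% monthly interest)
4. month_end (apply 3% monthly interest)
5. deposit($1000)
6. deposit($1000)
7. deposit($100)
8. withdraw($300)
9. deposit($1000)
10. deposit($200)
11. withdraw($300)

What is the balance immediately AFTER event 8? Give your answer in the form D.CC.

Answer: 3020.03

Derivation:
After 1 (deposit($50)): balance=$150.00 total_interest=$0.00
After 2 (deposit($1000)): balance=$1150.00 total_interest=$0.00
After 3 (month_end (apply 3% monthly interest)): balance=$1184.50 total_interest=$34.50
After 4 (month_end (apply 3% monthly interest)): balance=$1220.03 total_interest=$70.03
After 5 (deposit($1000)): balance=$2220.03 total_interest=$70.03
After 6 (deposit($1000)): balance=$3220.03 total_interest=$70.03
After 7 (deposit($100)): balance=$3320.03 total_interest=$70.03
After 8 (withdraw($300)): balance=$3020.03 total_interest=$70.03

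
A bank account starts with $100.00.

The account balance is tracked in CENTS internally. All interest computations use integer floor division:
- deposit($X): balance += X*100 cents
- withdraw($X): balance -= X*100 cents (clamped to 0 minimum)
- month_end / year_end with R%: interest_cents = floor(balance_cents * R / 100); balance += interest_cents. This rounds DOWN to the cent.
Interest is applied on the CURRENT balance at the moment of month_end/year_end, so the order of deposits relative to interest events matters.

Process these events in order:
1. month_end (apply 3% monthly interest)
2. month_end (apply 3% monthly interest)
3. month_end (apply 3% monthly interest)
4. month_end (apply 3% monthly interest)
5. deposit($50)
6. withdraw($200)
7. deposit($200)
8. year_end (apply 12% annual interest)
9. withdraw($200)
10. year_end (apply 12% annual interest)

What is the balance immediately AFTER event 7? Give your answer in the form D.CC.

Answer: 200.00

Derivation:
After 1 (month_end (apply 3% monthly interest)): balance=$103.00 total_interest=$3.00
After 2 (month_end (apply 3% monthly interest)): balance=$106.09 total_interest=$6.09
After 3 (month_end (apply 3% monthly interest)): balance=$109.27 total_interest=$9.27
After 4 (month_end (apply 3% monthly interest)): balance=$112.54 total_interest=$12.54
After 5 (deposit($50)): balance=$162.54 total_interest=$12.54
After 6 (withdraw($200)): balance=$0.00 total_interest=$12.54
After 7 (deposit($200)): balance=$200.00 total_interest=$12.54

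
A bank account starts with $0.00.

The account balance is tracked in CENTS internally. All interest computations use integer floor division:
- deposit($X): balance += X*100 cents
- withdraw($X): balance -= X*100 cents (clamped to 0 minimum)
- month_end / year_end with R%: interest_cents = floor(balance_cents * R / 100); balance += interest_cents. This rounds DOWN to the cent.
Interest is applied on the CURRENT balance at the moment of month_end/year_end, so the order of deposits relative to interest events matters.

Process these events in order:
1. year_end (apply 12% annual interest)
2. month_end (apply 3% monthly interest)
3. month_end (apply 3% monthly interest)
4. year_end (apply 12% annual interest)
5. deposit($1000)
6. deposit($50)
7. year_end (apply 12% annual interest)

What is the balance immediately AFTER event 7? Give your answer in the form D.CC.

After 1 (year_end (apply 12% annual interest)): balance=$0.00 total_interest=$0.00
After 2 (month_end (apply 3% monthly interest)): balance=$0.00 total_interest=$0.00
After 3 (month_end (apply 3% monthly interest)): balance=$0.00 total_interest=$0.00
After 4 (year_end (apply 12% annual interest)): balance=$0.00 total_interest=$0.00
After 5 (deposit($1000)): balance=$1000.00 total_interest=$0.00
After 6 (deposit($50)): balance=$1050.00 total_interest=$0.00
After 7 (year_end (apply 12% annual interest)): balance=$1176.00 total_interest=$126.00

Answer: 1176.00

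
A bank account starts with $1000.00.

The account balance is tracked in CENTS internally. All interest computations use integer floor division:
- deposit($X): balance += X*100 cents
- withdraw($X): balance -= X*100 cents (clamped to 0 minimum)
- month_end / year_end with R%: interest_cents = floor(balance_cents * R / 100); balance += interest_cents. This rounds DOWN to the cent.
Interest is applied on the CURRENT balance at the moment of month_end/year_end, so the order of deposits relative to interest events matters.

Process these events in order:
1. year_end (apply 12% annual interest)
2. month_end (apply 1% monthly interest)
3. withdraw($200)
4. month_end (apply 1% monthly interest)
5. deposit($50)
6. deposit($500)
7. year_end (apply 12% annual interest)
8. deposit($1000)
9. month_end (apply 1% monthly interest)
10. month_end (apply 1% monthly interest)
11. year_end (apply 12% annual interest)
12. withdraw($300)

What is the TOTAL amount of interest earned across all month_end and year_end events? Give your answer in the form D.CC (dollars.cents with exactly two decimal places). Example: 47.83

After 1 (year_end (apply 12% annual interest)): balance=$1120.00 total_interest=$120.00
After 2 (month_end (apply 1% monthly interest)): balance=$1131.20 total_interest=$131.20
After 3 (withdraw($200)): balance=$931.20 total_interest=$131.20
After 4 (month_end (apply 1% monthly interest)): balance=$940.51 total_interest=$140.51
After 5 (deposit($50)): balance=$990.51 total_interest=$140.51
After 6 (deposit($500)): balance=$1490.51 total_interest=$140.51
After 7 (year_end (apply 12% annual interest)): balance=$1669.37 total_interest=$319.37
After 8 (deposit($1000)): balance=$2669.37 total_interest=$319.37
After 9 (month_end (apply 1% monthly interest)): balance=$2696.06 total_interest=$346.06
After 10 (month_end (apply 1% monthly interest)): balance=$2723.02 total_interest=$373.02
After 11 (year_end (apply 12% annual interest)): balance=$3049.78 total_interest=$699.78
After 12 (withdraw($300)): balance=$2749.78 total_interest=$699.78

Answer: 699.78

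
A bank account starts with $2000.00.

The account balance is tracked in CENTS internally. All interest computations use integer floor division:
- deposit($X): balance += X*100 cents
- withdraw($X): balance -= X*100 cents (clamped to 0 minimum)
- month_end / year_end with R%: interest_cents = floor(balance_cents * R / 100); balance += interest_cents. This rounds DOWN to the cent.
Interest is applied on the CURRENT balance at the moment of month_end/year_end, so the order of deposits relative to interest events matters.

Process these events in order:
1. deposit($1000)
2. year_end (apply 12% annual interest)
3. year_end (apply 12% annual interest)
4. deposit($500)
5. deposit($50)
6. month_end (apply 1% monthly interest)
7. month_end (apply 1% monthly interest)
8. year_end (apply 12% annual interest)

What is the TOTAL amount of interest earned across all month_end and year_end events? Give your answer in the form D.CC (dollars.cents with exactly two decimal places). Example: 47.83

Answer: 1377.87

Derivation:
After 1 (deposit($1000)): balance=$3000.00 total_interest=$0.00
After 2 (year_end (apply 12% annual interest)): balance=$3360.00 total_interest=$360.00
After 3 (year_end (apply 12% annual interest)): balance=$3763.20 total_interest=$763.20
After 4 (deposit($500)): balance=$4263.20 total_interest=$763.20
After 5 (deposit($50)): balance=$4313.20 total_interest=$763.20
After 6 (month_end (apply 1% monthly interest)): balance=$4356.33 total_interest=$806.33
After 7 (month_end (apply 1% monthly interest)): balance=$4399.89 total_interest=$849.89
After 8 (year_end (apply 12% annual interest)): balance=$4927.87 total_interest=$1377.87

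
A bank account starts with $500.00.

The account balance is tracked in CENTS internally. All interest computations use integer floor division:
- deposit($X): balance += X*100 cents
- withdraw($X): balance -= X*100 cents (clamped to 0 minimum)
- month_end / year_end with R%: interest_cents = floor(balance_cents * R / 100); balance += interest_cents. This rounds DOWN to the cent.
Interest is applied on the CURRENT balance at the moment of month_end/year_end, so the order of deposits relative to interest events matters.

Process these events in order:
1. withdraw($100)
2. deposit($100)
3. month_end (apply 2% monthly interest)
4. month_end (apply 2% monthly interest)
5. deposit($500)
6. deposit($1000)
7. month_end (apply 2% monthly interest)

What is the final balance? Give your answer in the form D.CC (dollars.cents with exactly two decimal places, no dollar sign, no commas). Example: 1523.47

Answer: 2060.60

Derivation:
After 1 (withdraw($100)): balance=$400.00 total_interest=$0.00
After 2 (deposit($100)): balance=$500.00 total_interest=$0.00
After 3 (month_end (apply 2% monthly interest)): balance=$510.00 total_interest=$10.00
After 4 (month_end (apply 2% monthly interest)): balance=$520.20 total_interest=$20.20
After 5 (deposit($500)): balance=$1020.20 total_interest=$20.20
After 6 (deposit($1000)): balance=$2020.20 total_interest=$20.20
After 7 (month_end (apply 2% monthly interest)): balance=$2060.60 total_interest=$60.60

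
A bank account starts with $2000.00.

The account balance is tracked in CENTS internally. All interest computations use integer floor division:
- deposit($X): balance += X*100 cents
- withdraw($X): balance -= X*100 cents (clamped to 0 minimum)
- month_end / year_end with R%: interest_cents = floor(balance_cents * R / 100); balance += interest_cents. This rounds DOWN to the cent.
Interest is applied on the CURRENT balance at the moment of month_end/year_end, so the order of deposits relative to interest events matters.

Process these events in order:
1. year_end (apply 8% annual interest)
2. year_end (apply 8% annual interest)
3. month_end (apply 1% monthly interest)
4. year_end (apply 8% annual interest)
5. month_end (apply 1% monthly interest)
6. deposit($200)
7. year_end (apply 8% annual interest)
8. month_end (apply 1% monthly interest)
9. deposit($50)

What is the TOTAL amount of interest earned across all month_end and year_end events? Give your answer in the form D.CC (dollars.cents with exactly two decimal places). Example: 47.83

Answer: 821.55

Derivation:
After 1 (year_end (apply 8% annual interest)): balance=$2160.00 total_interest=$160.00
After 2 (year_end (apply 8% annual interest)): balance=$2332.80 total_interest=$332.80
After 3 (month_end (apply 1% monthly interest)): balance=$2356.12 total_interest=$356.12
After 4 (year_end (apply 8% annual interest)): balance=$2544.60 total_interest=$544.60
After 5 (month_end (apply 1% monthly interest)): balance=$2570.04 total_interest=$570.04
After 6 (deposit($200)): balance=$2770.04 total_interest=$570.04
After 7 (year_end (apply 8% annual interest)): balance=$2991.64 total_interest=$791.64
After 8 (month_end (apply 1% monthly interest)): balance=$3021.55 total_interest=$821.55
After 9 (deposit($50)): balance=$3071.55 total_interest=$821.55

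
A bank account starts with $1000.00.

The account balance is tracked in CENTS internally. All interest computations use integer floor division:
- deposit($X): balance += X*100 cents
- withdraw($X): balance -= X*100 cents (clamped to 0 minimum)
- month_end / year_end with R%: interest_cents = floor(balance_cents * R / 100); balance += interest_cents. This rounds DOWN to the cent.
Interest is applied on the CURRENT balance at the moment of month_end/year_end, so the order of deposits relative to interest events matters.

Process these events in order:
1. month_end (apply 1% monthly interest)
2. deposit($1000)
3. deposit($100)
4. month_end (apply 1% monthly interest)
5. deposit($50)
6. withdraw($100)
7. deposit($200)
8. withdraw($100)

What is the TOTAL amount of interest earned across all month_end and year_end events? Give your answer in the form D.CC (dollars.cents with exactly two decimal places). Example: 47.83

After 1 (month_end (apply 1% monthly interest)): balance=$1010.00 total_interest=$10.00
After 2 (deposit($1000)): balance=$2010.00 total_interest=$10.00
After 3 (deposit($100)): balance=$2110.00 total_interest=$10.00
After 4 (month_end (apply 1% monthly interest)): balance=$2131.10 total_interest=$31.10
After 5 (deposit($50)): balance=$2181.10 total_interest=$31.10
After 6 (withdraw($100)): balance=$2081.10 total_interest=$31.10
After 7 (deposit($200)): balance=$2281.10 total_interest=$31.10
After 8 (withdraw($100)): balance=$2181.10 total_interest=$31.10

Answer: 31.10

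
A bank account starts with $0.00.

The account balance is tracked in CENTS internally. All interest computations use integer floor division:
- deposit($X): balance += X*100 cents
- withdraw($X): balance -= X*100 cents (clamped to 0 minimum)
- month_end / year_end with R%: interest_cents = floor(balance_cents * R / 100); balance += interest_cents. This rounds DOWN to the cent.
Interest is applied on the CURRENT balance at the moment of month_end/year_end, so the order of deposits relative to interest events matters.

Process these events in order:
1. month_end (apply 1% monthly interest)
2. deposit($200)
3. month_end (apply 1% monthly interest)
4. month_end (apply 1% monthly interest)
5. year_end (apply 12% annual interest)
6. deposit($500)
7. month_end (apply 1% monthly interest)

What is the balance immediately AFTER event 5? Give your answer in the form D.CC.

After 1 (month_end (apply 1% monthly interest)): balance=$0.00 total_interest=$0.00
After 2 (deposit($200)): balance=$200.00 total_interest=$0.00
After 3 (month_end (apply 1% monthly interest)): balance=$202.00 total_interest=$2.00
After 4 (month_end (apply 1% monthly interest)): balance=$204.02 total_interest=$4.02
After 5 (year_end (apply 12% annual interest)): balance=$228.50 total_interest=$28.50

Answer: 228.50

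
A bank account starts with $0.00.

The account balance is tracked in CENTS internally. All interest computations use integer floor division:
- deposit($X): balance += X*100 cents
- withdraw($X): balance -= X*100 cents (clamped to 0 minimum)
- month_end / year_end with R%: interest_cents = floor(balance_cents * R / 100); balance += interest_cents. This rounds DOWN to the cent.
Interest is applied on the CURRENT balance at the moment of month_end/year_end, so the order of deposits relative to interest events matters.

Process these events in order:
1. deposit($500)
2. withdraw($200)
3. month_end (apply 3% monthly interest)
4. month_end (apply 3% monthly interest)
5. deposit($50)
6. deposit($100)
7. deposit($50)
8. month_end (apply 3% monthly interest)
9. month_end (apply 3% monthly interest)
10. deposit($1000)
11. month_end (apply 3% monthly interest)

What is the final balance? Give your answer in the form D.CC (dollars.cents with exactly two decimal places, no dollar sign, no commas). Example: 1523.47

Answer: 1596.31

Derivation:
After 1 (deposit($500)): balance=$500.00 total_interest=$0.00
After 2 (withdraw($200)): balance=$300.00 total_interest=$0.00
After 3 (month_end (apply 3% monthly interest)): balance=$309.00 total_interest=$9.00
After 4 (month_end (apply 3% monthly interest)): balance=$318.27 total_interest=$18.27
After 5 (deposit($50)): balance=$368.27 total_interest=$18.27
After 6 (deposit($100)): balance=$468.27 total_interest=$18.27
After 7 (deposit($50)): balance=$518.27 total_interest=$18.27
After 8 (month_end (apply 3% monthly interest)): balance=$533.81 total_interest=$33.81
After 9 (month_end (apply 3% monthly interest)): balance=$549.82 total_interest=$49.82
After 10 (deposit($1000)): balance=$1549.82 total_interest=$49.82
After 11 (month_end (apply 3% monthly interest)): balance=$1596.31 total_interest=$96.31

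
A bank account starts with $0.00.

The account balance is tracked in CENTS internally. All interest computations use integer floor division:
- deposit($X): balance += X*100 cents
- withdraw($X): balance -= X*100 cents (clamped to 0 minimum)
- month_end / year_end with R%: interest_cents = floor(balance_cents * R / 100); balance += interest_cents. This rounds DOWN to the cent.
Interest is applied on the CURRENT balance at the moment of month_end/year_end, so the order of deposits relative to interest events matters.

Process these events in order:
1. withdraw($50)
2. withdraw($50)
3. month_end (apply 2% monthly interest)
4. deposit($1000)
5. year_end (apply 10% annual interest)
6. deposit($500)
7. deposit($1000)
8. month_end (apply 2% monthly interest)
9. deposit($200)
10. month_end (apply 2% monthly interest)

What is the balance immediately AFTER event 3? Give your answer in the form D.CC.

After 1 (withdraw($50)): balance=$0.00 total_interest=$0.00
After 2 (withdraw($50)): balance=$0.00 total_interest=$0.00
After 3 (month_end (apply 2% monthly interest)): balance=$0.00 total_interest=$0.00

Answer: 0.00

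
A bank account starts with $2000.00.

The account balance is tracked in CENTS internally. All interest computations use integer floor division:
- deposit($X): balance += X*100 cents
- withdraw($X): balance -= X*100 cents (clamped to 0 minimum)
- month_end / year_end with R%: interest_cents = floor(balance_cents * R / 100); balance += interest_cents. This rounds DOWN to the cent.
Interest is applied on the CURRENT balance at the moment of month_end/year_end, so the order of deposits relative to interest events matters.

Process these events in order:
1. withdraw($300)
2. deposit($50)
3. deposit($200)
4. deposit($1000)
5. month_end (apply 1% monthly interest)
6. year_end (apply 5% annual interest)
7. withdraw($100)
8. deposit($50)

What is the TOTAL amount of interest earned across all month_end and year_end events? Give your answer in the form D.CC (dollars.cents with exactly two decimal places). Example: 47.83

Answer: 178.47

Derivation:
After 1 (withdraw($300)): balance=$1700.00 total_interest=$0.00
After 2 (deposit($50)): balance=$1750.00 total_interest=$0.00
After 3 (deposit($200)): balance=$1950.00 total_interest=$0.00
After 4 (deposit($1000)): balance=$2950.00 total_interest=$0.00
After 5 (month_end (apply 1% monthly interest)): balance=$2979.50 total_interest=$29.50
After 6 (year_end (apply 5% annual interest)): balance=$3128.47 total_interest=$178.47
After 7 (withdraw($100)): balance=$3028.47 total_interest=$178.47
After 8 (deposit($50)): balance=$3078.47 total_interest=$178.47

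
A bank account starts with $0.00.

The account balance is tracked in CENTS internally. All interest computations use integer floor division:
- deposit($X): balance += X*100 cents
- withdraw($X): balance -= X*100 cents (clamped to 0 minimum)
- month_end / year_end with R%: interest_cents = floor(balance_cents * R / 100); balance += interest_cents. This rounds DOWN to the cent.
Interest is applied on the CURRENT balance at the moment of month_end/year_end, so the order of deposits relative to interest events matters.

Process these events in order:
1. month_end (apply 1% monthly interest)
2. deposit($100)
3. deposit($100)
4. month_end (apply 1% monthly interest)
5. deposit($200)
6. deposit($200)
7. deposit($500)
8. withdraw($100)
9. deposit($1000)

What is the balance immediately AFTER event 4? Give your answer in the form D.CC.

Answer: 202.00

Derivation:
After 1 (month_end (apply 1% monthly interest)): balance=$0.00 total_interest=$0.00
After 2 (deposit($100)): balance=$100.00 total_interest=$0.00
After 3 (deposit($100)): balance=$200.00 total_interest=$0.00
After 4 (month_end (apply 1% monthly interest)): balance=$202.00 total_interest=$2.00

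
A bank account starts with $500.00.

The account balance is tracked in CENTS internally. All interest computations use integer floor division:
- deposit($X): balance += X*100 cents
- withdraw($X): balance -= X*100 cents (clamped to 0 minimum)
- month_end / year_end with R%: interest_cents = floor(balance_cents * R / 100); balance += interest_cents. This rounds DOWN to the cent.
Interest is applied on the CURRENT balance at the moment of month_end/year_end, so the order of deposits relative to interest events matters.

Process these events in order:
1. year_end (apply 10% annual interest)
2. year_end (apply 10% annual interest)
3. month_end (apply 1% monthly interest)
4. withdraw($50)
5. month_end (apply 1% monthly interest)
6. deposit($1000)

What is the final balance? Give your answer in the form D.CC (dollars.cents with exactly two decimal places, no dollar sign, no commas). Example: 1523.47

Answer: 1566.66

Derivation:
After 1 (year_end (apply 10% annual interest)): balance=$550.00 total_interest=$50.00
After 2 (year_end (apply 10% annual interest)): balance=$605.00 total_interest=$105.00
After 3 (month_end (apply 1% monthly interest)): balance=$611.05 total_interest=$111.05
After 4 (withdraw($50)): balance=$561.05 total_interest=$111.05
After 5 (month_end (apply 1% monthly interest)): balance=$566.66 total_interest=$116.66
After 6 (deposit($1000)): balance=$1566.66 total_interest=$116.66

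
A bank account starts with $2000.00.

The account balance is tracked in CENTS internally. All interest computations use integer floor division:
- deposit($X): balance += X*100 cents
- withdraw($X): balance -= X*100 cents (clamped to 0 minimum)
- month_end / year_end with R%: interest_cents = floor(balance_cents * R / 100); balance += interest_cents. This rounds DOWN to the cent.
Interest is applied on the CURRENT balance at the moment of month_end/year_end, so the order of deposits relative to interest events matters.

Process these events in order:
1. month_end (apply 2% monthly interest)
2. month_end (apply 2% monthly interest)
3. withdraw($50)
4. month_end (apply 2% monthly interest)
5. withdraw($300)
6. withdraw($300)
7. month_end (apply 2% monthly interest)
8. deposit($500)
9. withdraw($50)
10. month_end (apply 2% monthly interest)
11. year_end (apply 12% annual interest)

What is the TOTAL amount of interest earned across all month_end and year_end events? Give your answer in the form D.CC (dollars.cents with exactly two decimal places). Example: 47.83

Answer: 428.62

Derivation:
After 1 (month_end (apply 2% monthly interest)): balance=$2040.00 total_interest=$40.00
After 2 (month_end (apply 2% monthly interest)): balance=$2080.80 total_interest=$80.80
After 3 (withdraw($50)): balance=$2030.80 total_interest=$80.80
After 4 (month_end (apply 2% monthly interest)): balance=$2071.41 total_interest=$121.41
After 5 (withdraw($300)): balance=$1771.41 total_interest=$121.41
After 6 (withdraw($300)): balance=$1471.41 total_interest=$121.41
After 7 (month_end (apply 2% monthly interest)): balance=$1500.83 total_interest=$150.83
After 8 (deposit($500)): balance=$2000.83 total_interest=$150.83
After 9 (withdraw($50)): balance=$1950.83 total_interest=$150.83
After 10 (month_end (apply 2% monthly interest)): balance=$1989.84 total_interest=$189.84
After 11 (year_end (apply 12% annual interest)): balance=$2228.62 total_interest=$428.62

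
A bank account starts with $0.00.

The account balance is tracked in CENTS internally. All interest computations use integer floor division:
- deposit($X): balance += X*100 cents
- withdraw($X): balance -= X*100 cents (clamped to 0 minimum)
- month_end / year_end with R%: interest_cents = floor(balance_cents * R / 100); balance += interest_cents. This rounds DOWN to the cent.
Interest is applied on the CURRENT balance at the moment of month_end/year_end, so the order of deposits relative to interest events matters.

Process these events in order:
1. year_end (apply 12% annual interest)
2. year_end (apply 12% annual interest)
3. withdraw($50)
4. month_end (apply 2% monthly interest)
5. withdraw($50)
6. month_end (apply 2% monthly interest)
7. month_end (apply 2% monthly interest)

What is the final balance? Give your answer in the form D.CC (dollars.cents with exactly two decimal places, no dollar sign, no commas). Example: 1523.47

After 1 (year_end (apply 12% annual interest)): balance=$0.00 total_interest=$0.00
After 2 (year_end (apply 12% annual interest)): balance=$0.00 total_interest=$0.00
After 3 (withdraw($50)): balance=$0.00 total_interest=$0.00
After 4 (month_end (apply 2% monthly interest)): balance=$0.00 total_interest=$0.00
After 5 (withdraw($50)): balance=$0.00 total_interest=$0.00
After 6 (month_end (apply 2% monthly interest)): balance=$0.00 total_interest=$0.00
After 7 (month_end (apply 2% monthly interest)): balance=$0.00 total_interest=$0.00

Answer: 0.00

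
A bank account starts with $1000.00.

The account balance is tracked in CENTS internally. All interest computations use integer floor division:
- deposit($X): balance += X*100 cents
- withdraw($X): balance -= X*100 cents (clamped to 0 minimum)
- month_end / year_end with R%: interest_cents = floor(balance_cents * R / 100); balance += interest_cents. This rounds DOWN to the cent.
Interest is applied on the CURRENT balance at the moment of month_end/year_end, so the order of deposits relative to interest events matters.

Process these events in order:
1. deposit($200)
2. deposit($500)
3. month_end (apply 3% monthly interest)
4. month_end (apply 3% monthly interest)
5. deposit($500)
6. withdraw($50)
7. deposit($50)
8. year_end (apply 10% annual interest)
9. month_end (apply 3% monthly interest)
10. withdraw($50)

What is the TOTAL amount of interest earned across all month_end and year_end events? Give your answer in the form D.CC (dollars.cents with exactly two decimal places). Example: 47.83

After 1 (deposit($200)): balance=$1200.00 total_interest=$0.00
After 2 (deposit($500)): balance=$1700.00 total_interest=$0.00
After 3 (month_end (apply 3% monthly interest)): balance=$1751.00 total_interest=$51.00
After 4 (month_end (apply 3% monthly interest)): balance=$1803.53 total_interest=$103.53
After 5 (deposit($500)): balance=$2303.53 total_interest=$103.53
After 6 (withdraw($50)): balance=$2253.53 total_interest=$103.53
After 7 (deposit($50)): balance=$2303.53 total_interest=$103.53
After 8 (year_end (apply 10% annual interest)): balance=$2533.88 total_interest=$333.88
After 9 (month_end (apply 3% monthly interest)): balance=$2609.89 total_interest=$409.89
After 10 (withdraw($50)): balance=$2559.89 total_interest=$409.89

Answer: 409.89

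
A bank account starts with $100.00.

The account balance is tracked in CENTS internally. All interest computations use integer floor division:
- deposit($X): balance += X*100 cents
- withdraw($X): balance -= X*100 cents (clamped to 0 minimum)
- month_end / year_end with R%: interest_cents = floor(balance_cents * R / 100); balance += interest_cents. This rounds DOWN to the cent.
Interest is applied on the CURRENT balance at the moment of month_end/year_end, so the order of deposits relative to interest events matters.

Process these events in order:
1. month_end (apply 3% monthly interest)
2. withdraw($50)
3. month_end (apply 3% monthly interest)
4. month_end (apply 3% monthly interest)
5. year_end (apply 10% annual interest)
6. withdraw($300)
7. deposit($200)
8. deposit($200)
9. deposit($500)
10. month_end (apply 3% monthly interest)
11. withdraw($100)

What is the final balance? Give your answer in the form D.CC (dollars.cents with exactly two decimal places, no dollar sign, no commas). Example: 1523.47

After 1 (month_end (apply 3% monthly interest)): balance=$103.00 total_interest=$3.00
After 2 (withdraw($50)): balance=$53.00 total_interest=$3.00
After 3 (month_end (apply 3% monthly interest)): balance=$54.59 total_interest=$4.59
After 4 (month_end (apply 3% monthly interest)): balance=$56.22 total_interest=$6.22
After 5 (year_end (apply 10% annual interest)): balance=$61.84 total_interest=$11.84
After 6 (withdraw($300)): balance=$0.00 total_interest=$11.84
After 7 (deposit($200)): balance=$200.00 total_interest=$11.84
After 8 (deposit($200)): balance=$400.00 total_interest=$11.84
After 9 (deposit($500)): balance=$900.00 total_interest=$11.84
After 10 (month_end (apply 3% monthly interest)): balance=$927.00 total_interest=$38.84
After 11 (withdraw($100)): balance=$827.00 total_interest=$38.84

Answer: 827.00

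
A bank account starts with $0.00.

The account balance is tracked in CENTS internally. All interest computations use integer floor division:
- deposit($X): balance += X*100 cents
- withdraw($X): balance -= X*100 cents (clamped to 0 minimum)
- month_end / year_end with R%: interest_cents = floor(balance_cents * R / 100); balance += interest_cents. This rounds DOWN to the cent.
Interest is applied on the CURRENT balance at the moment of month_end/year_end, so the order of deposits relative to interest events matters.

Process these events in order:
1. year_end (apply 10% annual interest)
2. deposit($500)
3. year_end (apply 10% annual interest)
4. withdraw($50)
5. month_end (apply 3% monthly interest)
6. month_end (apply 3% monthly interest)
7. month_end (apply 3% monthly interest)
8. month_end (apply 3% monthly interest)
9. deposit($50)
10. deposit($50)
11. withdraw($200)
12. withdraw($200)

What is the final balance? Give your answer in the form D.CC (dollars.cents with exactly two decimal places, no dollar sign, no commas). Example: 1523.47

Answer: 262.75

Derivation:
After 1 (year_end (apply 10% annual interest)): balance=$0.00 total_interest=$0.00
After 2 (deposit($500)): balance=$500.00 total_interest=$0.00
After 3 (year_end (apply 10% annual interest)): balance=$550.00 total_interest=$50.00
After 4 (withdraw($50)): balance=$500.00 total_interest=$50.00
After 5 (month_end (apply 3% monthly interest)): balance=$515.00 total_interest=$65.00
After 6 (month_end (apply 3% monthly interest)): balance=$530.45 total_interest=$80.45
After 7 (month_end (apply 3% monthly interest)): balance=$546.36 total_interest=$96.36
After 8 (month_end (apply 3% monthly interest)): balance=$562.75 total_interest=$112.75
After 9 (deposit($50)): balance=$612.75 total_interest=$112.75
After 10 (deposit($50)): balance=$662.75 total_interest=$112.75
After 11 (withdraw($200)): balance=$462.75 total_interest=$112.75
After 12 (withdraw($200)): balance=$262.75 total_interest=$112.75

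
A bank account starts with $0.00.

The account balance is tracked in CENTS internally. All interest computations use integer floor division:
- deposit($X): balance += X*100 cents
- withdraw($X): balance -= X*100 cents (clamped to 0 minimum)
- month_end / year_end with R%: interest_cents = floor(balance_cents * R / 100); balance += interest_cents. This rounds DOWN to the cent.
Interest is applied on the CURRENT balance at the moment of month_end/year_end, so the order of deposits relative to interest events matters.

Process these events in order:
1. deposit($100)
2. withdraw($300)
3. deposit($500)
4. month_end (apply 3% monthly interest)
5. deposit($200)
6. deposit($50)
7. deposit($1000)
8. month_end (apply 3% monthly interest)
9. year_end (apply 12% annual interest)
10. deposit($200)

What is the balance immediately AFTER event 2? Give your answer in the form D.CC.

After 1 (deposit($100)): balance=$100.00 total_interest=$0.00
After 2 (withdraw($300)): balance=$0.00 total_interest=$0.00

Answer: 0.00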